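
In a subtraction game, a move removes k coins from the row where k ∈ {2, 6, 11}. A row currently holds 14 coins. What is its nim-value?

Grundy values for subtraction set {2, 6, 11}:
k:     0  1  2  3  4  5  6  7  8  9 10 11 12 13 14
g(k):  0  0  1  1  0  0  1  1  0  0  1  1  2  0  3
So g(14) = 3.

3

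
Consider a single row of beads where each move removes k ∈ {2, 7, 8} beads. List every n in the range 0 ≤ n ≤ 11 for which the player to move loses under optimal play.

Build the Grundy sequence with g(k) = mex{g(k−s) : s ∈ {2, 7, 8}, s ≤ k}:
g(0) = mex{} = 0
g(1) = mex{} = 0
g(2) = mex{0} = 1
g(3) = mex{0} = 1
g(4) = mex{1} = 0
g(5) = mex{1} = 0
g(6) = mex{0} = 1
g(7) = mex{0} = 1
g(8) = mex{0,1} = 2
g(9) = mex{0,1} = 2
g(10) = mex{1,2} = 0
g(11) = mex{0,1,2} = 3
The P-positions (g = 0) in 0..11 are 0, 1, 4, 5, 10.

0, 1, 4, 5, 10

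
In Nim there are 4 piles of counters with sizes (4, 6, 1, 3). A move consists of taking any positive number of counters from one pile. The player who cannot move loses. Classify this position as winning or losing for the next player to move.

Losing position

Compute the nim-sum pairwise:
4 ⊕ 6 = 2
2 ⊕ 1 = 3
3 ⊕ 3 = 0
The nim-sum is 0, so this is a P-position: the player to move is in a losing position under optimal play.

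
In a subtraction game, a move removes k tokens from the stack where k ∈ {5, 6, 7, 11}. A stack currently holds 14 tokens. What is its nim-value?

2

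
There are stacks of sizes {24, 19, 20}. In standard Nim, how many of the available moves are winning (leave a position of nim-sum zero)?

3

In binary:
  11000  (24)
  10011  (19)
  10100  (20)
  -----
  11111  (31)
The overall nim-sum is X = 31. A stack of size p has a winning move iff p XOR X < p (reduce it to p XOR X).
  24: 24 XOR 31 = 7 < 24 — winning move (to 7).
  19: 19 XOR 31 = 12 < 19 — winning move (to 12).
  20: 20 XOR 31 = 11 < 20 — winning move (to 11).
That gives 3 winning moves.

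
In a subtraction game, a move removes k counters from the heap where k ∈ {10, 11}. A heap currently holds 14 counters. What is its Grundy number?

Compute g(0), g(1), … for moves {10, 11}:
k:     0  1  2  3  4  5  6  7  8  9 10 11 12 13 14
g(k):  0  0  0  0  0  0  0  0  0  0  1  1  1  1  1
So g(14) = 1.

1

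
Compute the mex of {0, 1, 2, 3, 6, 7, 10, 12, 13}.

The values 0, 1, 2, 3 are all present; 4 is the first non-negative integer missing from the set.

4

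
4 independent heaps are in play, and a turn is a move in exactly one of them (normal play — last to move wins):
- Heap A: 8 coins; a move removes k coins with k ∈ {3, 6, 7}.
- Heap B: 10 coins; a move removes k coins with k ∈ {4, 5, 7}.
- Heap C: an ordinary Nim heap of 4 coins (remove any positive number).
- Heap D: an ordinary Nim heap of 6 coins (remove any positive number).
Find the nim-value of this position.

2

Grundy values for heap A (subtraction set {3, 6, 7}):
k:     0  1  2  3  4  5  6  7  8
g(k):  0  0  0  1  1  1  2  2  2
So g(8) = 2.
For heap B, compute g(0), g(1), … with moves {4, 5, 7}:
g(0) = mex{} = 0
g(1) = mex{} = 0
g(2) = mex{} = 0
g(3) = mex{} = 0
g(4) = mex{0} = 1
g(5) = mex{0} = 1
g(6) = mex{0} = 1
g(7) = mex{0} = 1
g(8) = mex{0,1} = 2
g(9) = mex{0,1} = 2
g(10) = mex{0,1} = 2
So g(10) = 2.
Heap C is a plain Nim heap of size 4, so its Grundy value is 4.
Heap D is a plain Nim heap of size 6, so its Grundy value is 6.
By the Sprague-Grundy theorem, the Grundy value of a sum of independent games is the XOR of the component values.
Combined value = 2 XOR 2 XOR 4 XOR 6 = 2.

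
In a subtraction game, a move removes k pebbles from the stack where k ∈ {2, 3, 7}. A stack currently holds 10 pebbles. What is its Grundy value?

0

Compute g(0), g(1), … for moves {2, 3, 7}:
g(0) = mex{} = 0
g(1) = mex{} = 0
g(2) = mex{0} = 1
g(3) = mex{0} = 1
g(4) = mex{0,1} = 2
g(5) = mex{1} = 0
g(6) = mex{1,2} = 0
g(7) = mex{0,2} = 1
g(8) = mex{0} = 1
g(9) = mex{0,1} = 2
g(10) = mex{1} = 0
So g(10) = 0.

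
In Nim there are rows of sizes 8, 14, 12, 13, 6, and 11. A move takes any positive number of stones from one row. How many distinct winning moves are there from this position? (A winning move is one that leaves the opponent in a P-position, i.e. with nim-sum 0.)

In binary:
  1000  (8)
  1110  (14)
  1100  (12)
  1101  (13)
  0110  (6)
  1011  (11)
  ----
  1010  (10)
The overall nim-sum is X = 10. A row of size p has a winning move iff p XOR X < p (reduce it to p XOR X).
  8: 8 XOR 10 = 2 < 8 — winning move (to 2).
  14: 14 XOR 10 = 4 < 14 — winning move (to 4).
  12: 12 XOR 10 = 6 < 12 — winning move (to 6).
  13: 13 XOR 10 = 7 < 13 — winning move (to 7).
  6: 6 XOR 10 = 12 ≥ 6 — no move.
  11: 11 XOR 10 = 1 < 11 — winning move (to 1).
That gives 5 winning moves.

5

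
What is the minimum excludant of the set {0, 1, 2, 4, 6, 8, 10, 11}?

3

The values 0, 1, 2 are all present; 3 is the first non-negative integer missing from the set.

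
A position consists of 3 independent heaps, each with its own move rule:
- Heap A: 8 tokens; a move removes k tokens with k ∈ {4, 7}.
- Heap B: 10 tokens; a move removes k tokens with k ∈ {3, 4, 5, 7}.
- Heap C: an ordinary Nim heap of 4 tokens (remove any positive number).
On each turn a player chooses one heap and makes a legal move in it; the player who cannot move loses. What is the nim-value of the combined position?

For heap A, compute g(0), g(1), … with moves {4, 7}:
k:     0  1  2  3  4  5  6  7  8
g(k):  0  0  0  0  1  1  1  1  2
So g(8) = 2.
Build the Grundy sequence for heap B with g(k) = mex{g(k−s) : s ∈ {3, 4, 5, 7}, s ≤ k}:
k:     0  1  2  3  4  5  6  7  8  9 10
g(k):  0  0  0  1  1  1  2  2  2  3  0
So g(10) = 0.
Heap C is a plain Nim heap of size 4, so its Grundy value is 4.
The value of a disjunctive sum is the nim-sum of the parts.
Combined value = 2 ⊕ 0 ⊕ 4 = 6.

6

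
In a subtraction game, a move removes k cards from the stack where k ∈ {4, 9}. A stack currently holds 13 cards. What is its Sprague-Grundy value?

0

Grundy values for subtraction set {4, 9}:
g(0) = mex{} = 0
g(1) = mex{} = 0
g(2) = mex{} = 0
g(3) = mex{} = 0
g(4) = mex{0} = 1
g(5) = mex{0} = 1
g(6) = mex{0} = 1
g(7) = mex{0} = 1
g(8) = mex{1} = 0
g(9) = mex{0,1} = 2
g(10) = mex{0,1} = 2
g(11) = mex{0,1} = 2
g(12) = mex{0} = 1
g(13) = mex{1,2} = 0
So g(13) = 0.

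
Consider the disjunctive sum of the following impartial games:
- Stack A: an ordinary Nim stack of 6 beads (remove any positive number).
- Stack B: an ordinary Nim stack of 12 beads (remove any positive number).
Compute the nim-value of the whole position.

Stack A is a plain Nim stack of size 6, so its Grundy value is 6.
Stack B is a plain Nim stack of size 12, so its Grundy value is 12.
The value of a disjunctive sum is the nim-sum of the parts.
Combined value = 6 XOR 12 = 10.

10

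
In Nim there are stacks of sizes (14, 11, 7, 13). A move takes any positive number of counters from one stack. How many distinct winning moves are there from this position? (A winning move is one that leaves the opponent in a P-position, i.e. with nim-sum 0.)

3

Compute the nim-sum pairwise:
14 ⊕ 11 = 5
5 ⊕ 7 = 2
2 ⊕ 13 = 15
The overall nim-sum is X = 15. A stack of size p has a winning move iff p XOR X < p (reduce it to p XOR X).
  14: 14 XOR 15 = 1 < 14 — winning move (to 1).
  11: 11 XOR 15 = 4 < 11 — winning move (to 4).
  7: 7 XOR 15 = 8 ≥ 7 — no move.
  13: 13 XOR 15 = 2 < 13 — winning move (to 2).
That gives 3 winning moves.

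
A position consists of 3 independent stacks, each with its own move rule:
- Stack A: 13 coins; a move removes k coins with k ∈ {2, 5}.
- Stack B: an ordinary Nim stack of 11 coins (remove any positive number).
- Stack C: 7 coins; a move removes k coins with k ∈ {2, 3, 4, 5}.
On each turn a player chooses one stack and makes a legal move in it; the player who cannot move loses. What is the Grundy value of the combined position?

10

Grundy values for stack A (subtraction set {2, 5}):
k:     0  1  2  3  4  5  6  7  8  9 10 11 12 13
g(k):  0  0  1  1  0  2  1  0  0  1  1  0  2  1
So g(13) = 1.
Stack B is a plain Nim stack of size 11, so its Grundy value is 11.
For stack C, compute g(0), g(1), … with moves {2, 3, 4, 5}:
k:     0  1  2  3  4  5  6  7
g(k):  0  0  1  1  2  2  3  0
So g(7) = 0.
By the Sprague-Grundy theorem, the Grundy value of a sum of independent games is the XOR of the component values.
Combined value = 1 ⊕ 11 ⊕ 0 = 10.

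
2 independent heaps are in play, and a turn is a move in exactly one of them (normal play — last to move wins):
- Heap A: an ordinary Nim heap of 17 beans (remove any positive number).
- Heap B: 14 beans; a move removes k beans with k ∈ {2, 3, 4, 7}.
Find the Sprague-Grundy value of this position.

16

Heap A is a plain Nim heap of size 17, so its Grundy value is 17.
Build the Grundy sequence for heap B with g(k) = mex{g(k−s) : s ∈ {2, 3, 4, 7}, s ≤ k}:
g(0) = mex{} = 0
g(1) = mex{} = 0
g(2) = mex{0} = 1
g(3) = mex{0} = 1
g(4) = mex{0,1} = 2
g(5) = mex{0,1} = 2
g(6) = mex{1,2} = 0
g(7) = mex{0,1,2} = 3
g(8) = mex{0,2} = 1
g(9) = mex{0,1,2,3} = 4
g(10) = mex{0,1,3} = 2
g(11) = mex{1,2,3,4} = 0
g(12) = mex{1,2,4} = 0
g(13) = mex{0,2,4} = 1
g(14) = mex{0,2,3} = 1
So g(14) = 1.
The value of a disjunctive sum is the nim-sum of the parts.
Combined value = 17 ⊕ 1 = 16.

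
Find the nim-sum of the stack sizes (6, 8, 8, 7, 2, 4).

7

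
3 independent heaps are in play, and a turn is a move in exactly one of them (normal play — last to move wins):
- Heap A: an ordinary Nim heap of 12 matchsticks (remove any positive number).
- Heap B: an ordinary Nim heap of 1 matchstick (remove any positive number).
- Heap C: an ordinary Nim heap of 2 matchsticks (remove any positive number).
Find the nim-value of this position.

15

Heap A is a plain Nim heap of size 12, so its Grundy value is 12.
Heap B is a plain Nim heap of size 1, so its Grundy value is 1.
Heap C is a plain Nim heap of size 2, so its Grundy value is 2.
By the Sprague-Grundy theorem, the Grundy value of a sum of independent games is the XOR of the component values.
Combined value = 12 XOR 1 XOR 2 = 15.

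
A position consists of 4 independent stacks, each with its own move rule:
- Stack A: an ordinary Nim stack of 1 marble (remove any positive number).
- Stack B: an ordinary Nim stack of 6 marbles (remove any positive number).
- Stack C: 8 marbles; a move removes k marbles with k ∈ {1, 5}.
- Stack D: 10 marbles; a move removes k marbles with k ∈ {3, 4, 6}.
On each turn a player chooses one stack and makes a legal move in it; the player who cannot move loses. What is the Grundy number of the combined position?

Stack A is a plain Nim stack of size 1, so its Grundy value is 1.
Stack B is a plain Nim stack of size 6, so its Grundy value is 6.
For stack C, compute g(0), g(1), … with moves {1, 5}:
k:     0  1  2  3  4  5  6  7  8
g(k):  0  1  0  1  0  1  0  1  0
So g(8) = 0.
For stack D, compute g(0), g(1), … with moves {3, 4, 6}:
k:     0  1  2  3  4  5  6  7  8  9 10
g(k):  0  0  0  1  1  1  2  2  2  0  0
So g(10) = 0.
By the Sprague-Grundy theorem, the Grundy value of a sum of independent games is the XOR of the component values.
Combined value = 1 ⊕ 6 ⊕ 0 ⊕ 0 = 7.

7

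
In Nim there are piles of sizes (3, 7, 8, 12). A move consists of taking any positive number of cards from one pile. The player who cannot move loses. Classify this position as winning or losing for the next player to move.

Losing position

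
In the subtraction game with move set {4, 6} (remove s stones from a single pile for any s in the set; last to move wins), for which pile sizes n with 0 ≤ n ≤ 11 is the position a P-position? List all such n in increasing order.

0, 1, 2, 3, 10, 11

Build the Grundy sequence with g(k) = mex{g(k−s) : s ∈ {4, 6}, s ≤ k}:
k:     0  1  2  3  4  5  6  7  8  9 10 11
g(k):  0  0  0  0  1  1  1  1  2  2  0  0
The P-positions (g = 0) in 0..11 are 0, 1, 2, 3, 10, 11.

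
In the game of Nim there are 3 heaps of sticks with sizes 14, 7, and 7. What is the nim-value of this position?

Compute the nim-sum pairwise:
14 XOR 7 = 9
9 XOR 7 = 14

14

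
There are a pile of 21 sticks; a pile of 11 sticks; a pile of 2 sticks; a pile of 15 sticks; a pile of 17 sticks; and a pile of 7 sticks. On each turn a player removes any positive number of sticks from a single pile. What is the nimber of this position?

Nim-sum: 21 XOR 11 XOR 2 XOR 15 XOR 17 XOR 7 = 5.

5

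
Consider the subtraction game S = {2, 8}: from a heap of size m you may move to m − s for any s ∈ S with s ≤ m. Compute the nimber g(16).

1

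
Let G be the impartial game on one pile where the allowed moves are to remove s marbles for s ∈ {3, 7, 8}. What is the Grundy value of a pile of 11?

0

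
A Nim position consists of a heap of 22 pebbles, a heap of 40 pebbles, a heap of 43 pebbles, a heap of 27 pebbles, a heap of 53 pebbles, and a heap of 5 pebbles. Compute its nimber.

Write each in binary and XOR column by column:
  010110  (22)
  101000  (40)
  101011  (43)
  011011  (27)
  110101  (53)
  000101  (5)
  ------
  111110  (62)

62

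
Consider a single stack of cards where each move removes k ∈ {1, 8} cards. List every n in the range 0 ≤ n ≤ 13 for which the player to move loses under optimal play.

0, 2, 4, 6, 9, 11, 13

Compute g(0), g(1), … for moves {1, 8}:
k:     0  1  2  3  4  5  6  7  8  9 10 11 12 13
g(k):  0  1  0  1  0  1  0  1  2  0  1  0  1  0
The P-positions (g = 0) in 0..13 are 0, 2, 4, 6, 9, 11, 13.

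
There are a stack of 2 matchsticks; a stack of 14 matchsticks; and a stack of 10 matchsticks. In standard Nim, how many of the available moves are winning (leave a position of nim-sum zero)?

1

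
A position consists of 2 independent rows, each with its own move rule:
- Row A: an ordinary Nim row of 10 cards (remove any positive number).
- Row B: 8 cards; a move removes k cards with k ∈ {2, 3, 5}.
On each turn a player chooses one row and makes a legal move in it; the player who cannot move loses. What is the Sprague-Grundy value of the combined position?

10

Row A is a plain Nim row of size 10, so its Grundy value is 10.
Build the Grundy sequence for row B with g(k) = mex{g(k−s) : s ∈ {2, 3, 5}, s ≤ k}:
g(0) = mex{} = 0
g(1) = mex{} = 0
g(2) = mex{0} = 1
g(3) = mex{0} = 1
g(4) = mex{0,1} = 2
g(5) = mex{0,1} = 2
g(6) = mex{0,1,2} = 3
g(7) = mex{1,2} = 0
g(8) = mex{1,2,3} = 0
So g(8) = 0.
The value of a disjunctive sum is the nim-sum of the parts.
Combined value = 10 ⊕ 0 = 10.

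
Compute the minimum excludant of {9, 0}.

0 is in the set but 1 is not, so the mex is 1.

1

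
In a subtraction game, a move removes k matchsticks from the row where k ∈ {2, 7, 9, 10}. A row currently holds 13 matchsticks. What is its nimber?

Build the Grundy sequence with g(k) = mex{g(k−s) : s ∈ {2, 7, 9, 10}, s ≤ k}:
k:     0  1  2  3  4  5  6  7  8  9 10 11 12 13
g(k):  0  0  1  1  0  0  1  1  2  2  3  3  2  2
So g(13) = 2.

2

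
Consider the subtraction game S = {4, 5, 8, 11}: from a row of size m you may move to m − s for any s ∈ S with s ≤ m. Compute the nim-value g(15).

Grundy values for subtraction set {4, 5, 8, 11}:
k:     0  1  2  3  4  5  6  7  8  9 10 11 12 13 14 15
g(k):  0  0  0  0  1  1  1  1  2  2  2  2  3  3  3  0
So g(15) = 0.

0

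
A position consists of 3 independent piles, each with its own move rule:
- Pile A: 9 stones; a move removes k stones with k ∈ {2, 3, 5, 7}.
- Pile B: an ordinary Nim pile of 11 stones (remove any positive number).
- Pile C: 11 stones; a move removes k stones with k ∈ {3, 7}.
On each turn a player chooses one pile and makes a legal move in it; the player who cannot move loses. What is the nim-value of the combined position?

11

Build the Grundy sequence for pile A with g(k) = mex{g(k−s) : s ∈ {2, 3, 5, 7}, s ≤ k}:
g(0) = mex{} = 0
g(1) = mex{} = 0
g(2) = mex{0} = 1
g(3) = mex{0} = 1
g(4) = mex{0,1} = 2
g(5) = mex{0,1} = 2
g(6) = mex{0,1,2} = 3
g(7) = mex{0,1,2} = 3
g(8) = mex{0,1,2,3} = 4
g(9) = mex{1,2,3} = 0
So g(9) = 0.
Pile B is a plain Nim pile of size 11, so its Grundy value is 11.
Grundy values for pile C (subtraction set {3, 7}):
k:     0  1  2  3  4  5  6  7  8  9 10 11
g(k):  0  0  0  1  1  1  0  2  2  1  0  0
So g(11) = 0.
By the Sprague-Grundy theorem, the Grundy value of a sum of independent games is the XOR of the component values.
Combined value = 0 XOR 11 XOR 0 = 11.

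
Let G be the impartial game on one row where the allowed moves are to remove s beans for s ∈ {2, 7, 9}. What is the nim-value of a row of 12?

Build the Grundy sequence with g(k) = mex{g(k−s) : s ∈ {2, 7, 9}, s ≤ k}:
k:     0  1  2  3  4  5  6  7  8  9 10 11 12
g(k):  0  0  1  1  0  0  1  1  2  2  3  3  2
So g(12) = 2.

2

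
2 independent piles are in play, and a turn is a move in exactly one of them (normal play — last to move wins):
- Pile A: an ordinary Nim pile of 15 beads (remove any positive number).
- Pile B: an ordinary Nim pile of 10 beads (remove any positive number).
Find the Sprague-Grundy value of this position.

Pile A is a plain Nim pile of size 15, so its Grundy value is 15.
Pile B is a plain Nim pile of size 10, so its Grundy value is 10.
The value of a disjunctive sum is the nim-sum of the parts.
Combined value = 15 XOR 10 = 5.

5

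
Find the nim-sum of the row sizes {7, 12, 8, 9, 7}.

13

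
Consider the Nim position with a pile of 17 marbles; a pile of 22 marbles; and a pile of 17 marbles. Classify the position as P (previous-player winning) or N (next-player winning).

Nim-sum: 17 ^ 22 ^ 17 = 22.
The nim-sum is 22 ≠ 0, so this is an N-position: the player to move can win.

N-position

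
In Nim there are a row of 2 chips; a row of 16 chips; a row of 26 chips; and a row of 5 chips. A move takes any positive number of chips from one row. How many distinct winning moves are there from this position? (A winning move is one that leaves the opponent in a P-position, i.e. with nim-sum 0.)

In binary:
  00010  (2)
  10000  (16)
  11010  (26)
  00101  (5)
  -----
  01101  (13)
The overall nim-sum is X = 13. A row of size p has a winning move iff p XOR X < p (reduce it to p XOR X).
  2: 2 XOR 13 = 15 ≥ 2 — no move.
  16: 16 XOR 13 = 29 ≥ 16 — no move.
  26: 26 XOR 13 = 23 < 26 — winning move (to 23).
  5: 5 XOR 13 = 8 ≥ 5 — no move.
That gives 1 winning move.

1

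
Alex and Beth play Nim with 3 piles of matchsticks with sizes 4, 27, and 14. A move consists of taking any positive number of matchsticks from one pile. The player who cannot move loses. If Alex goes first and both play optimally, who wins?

Alex wins

Compute the nim-sum pairwise:
4 ⊕ 27 = 31
31 ⊕ 14 = 17
The nim-sum is 17 ≠ 0, so this is an N-position: the player to move can win; Alex has a winning move.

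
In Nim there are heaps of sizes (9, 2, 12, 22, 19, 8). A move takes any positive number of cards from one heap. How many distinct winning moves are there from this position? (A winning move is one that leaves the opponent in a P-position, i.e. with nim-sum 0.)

Nim-sum: 9 XOR 2 XOR 12 XOR 22 XOR 19 XOR 8 = 10.
The overall nim-sum is X = 10. A heap of size p has a winning move iff p XOR X < p (reduce it to p XOR X).
  9: 9 XOR 10 = 3 < 9 — winning move (to 3).
  2: 2 XOR 10 = 8 ≥ 2 — no move.
  12: 12 XOR 10 = 6 < 12 — winning move (to 6).
  22: 22 XOR 10 = 28 ≥ 22 — no move.
  19: 19 XOR 10 = 25 ≥ 19 — no move.
  8: 8 XOR 10 = 2 < 8 — winning move (to 2).
That gives 3 winning moves.

3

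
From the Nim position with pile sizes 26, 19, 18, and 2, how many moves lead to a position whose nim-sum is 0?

Compute the nim-sum pairwise:
26 ^ 19 = 9
9 ^ 18 = 27
27 ^ 2 = 25
The overall nim-sum is X = 25. A pile of size p has a winning move iff p XOR X < p (reduce it to p XOR X).
  26: 26 XOR 25 = 3 < 26 — winning move (to 3).
  19: 19 XOR 25 = 10 < 19 — winning move (to 10).
  18: 18 XOR 25 = 11 < 18 — winning move (to 11).
  2: 2 XOR 25 = 27 ≥ 2 — no move.
That gives 3 winning moves.

3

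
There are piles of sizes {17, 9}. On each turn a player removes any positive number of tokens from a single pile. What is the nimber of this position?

24

Bitwise XOR of the heap sizes:
  10001  (17)
  01001  (9)
  -----
  11000  (24)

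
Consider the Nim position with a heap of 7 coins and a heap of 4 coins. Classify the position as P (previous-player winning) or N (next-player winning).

Nim-sum: 7 XOR 4 = 3.
The nim-sum is 3 ≠ 0, so this is an N-position: the player to move can win.

N-position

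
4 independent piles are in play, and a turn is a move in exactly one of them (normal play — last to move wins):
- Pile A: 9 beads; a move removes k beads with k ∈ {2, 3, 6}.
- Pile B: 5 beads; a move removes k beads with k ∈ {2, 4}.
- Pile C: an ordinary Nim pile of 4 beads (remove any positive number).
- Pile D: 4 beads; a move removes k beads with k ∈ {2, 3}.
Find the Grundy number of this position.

Grundy values for pile A (subtraction set {2, 3, 6}):
g(0) = mex{} = 0
g(1) = mex{} = 0
g(2) = mex{0} = 1
g(3) = mex{0} = 1
g(4) = mex{0,1} = 2
g(5) = mex{1} = 0
g(6) = mex{0,1,2} = 3
g(7) = mex{0,2} = 1
g(8) = mex{0,1,3} = 2
g(9) = mex{1,3} = 0
So g(9) = 0.
For pile B, compute g(0), g(1), … with moves {2, 4}:
g(0) = mex{} = 0
g(1) = mex{} = 0
g(2) = mex{0} = 1
g(3) = mex{0} = 1
g(4) = mex{0,1} = 2
g(5) = mex{0,1} = 2
So g(5) = 2.
Pile C is a plain Nim pile of size 4, so its Grundy value is 4.
For pile D, compute g(0), g(1), … with moves {2, 3}:
k:     0  1  2  3  4
g(k):  0  0  1  1  2
So g(4) = 2.
By the Sprague-Grundy theorem, the Grundy value of a sum of independent games is the XOR of the component values.
Combined value = 0 XOR 2 XOR 4 XOR 2 = 4.

4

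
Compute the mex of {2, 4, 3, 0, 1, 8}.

The values 0, 1, 2, 3, 4 are all present; 5 is the first non-negative integer missing from the set.

5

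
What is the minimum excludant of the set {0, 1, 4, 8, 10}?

2

The values 0, 1 are all present; 2 is the first non-negative integer missing from the set.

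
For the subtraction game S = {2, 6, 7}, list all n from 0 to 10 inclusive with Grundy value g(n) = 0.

0, 1, 4, 5, 9

Compute g(0), g(1), … for moves {2, 6, 7}:
k:     0  1  2  3  4  5  6  7  8  9 10
g(k):  0  0  1  1  0  0  1  1  2  0  3
The P-positions (g = 0) in 0..10 are 0, 1, 4, 5, 9.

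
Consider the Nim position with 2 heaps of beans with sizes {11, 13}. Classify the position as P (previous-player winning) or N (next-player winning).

N-position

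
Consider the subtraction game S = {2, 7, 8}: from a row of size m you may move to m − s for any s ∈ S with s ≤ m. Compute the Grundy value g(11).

Grundy values for subtraction set {2, 7, 8}:
k:     0  1  2  3  4  5  6  7  8  9 10 11
g(k):  0  0  1  1  0  0  1  1  2  2  0  3
So g(11) = 3.

3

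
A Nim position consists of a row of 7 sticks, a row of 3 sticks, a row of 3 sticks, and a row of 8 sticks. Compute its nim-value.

15

Nim-sum: 7 ^ 3 ^ 3 ^ 8 = 15.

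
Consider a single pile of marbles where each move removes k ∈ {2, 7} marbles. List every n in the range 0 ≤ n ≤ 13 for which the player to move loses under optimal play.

0, 1, 4, 5, 9, 10, 13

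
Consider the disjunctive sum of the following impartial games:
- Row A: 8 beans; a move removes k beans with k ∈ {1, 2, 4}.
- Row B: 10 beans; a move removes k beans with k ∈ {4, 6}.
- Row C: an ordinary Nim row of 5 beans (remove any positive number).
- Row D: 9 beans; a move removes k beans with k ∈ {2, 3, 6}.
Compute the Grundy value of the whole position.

7

Grundy values for row A (subtraction set {1, 2, 4}):
g(0) = mex{} = 0
g(1) = mex{0} = 1
g(2) = mex{0,1} = 2
g(3) = mex{1,2} = 0
g(4) = mex{0,2} = 1
g(5) = mex{0,1} = 2
g(6) = mex{1,2} = 0
g(7) = mex{0,2} = 1
g(8) = mex{0,1} = 2
So g(8) = 2.
Build the Grundy sequence for row B with g(k) = mex{g(k−s) : s ∈ {4, 6}, s ≤ k}:
k:     0  1  2  3  4  5  6  7  8  9 10
g(k):  0  0  0  0  1  1  1  1  2  2  0
So g(10) = 0.
Row C is a plain Nim row of size 5, so its Grundy value is 5.
Build the Grundy sequence for row D with g(k) = mex{g(k−s) : s ∈ {2, 3, 6}, s ≤ k}:
k:     0  1  2  3  4  5  6  7  8  9
g(k):  0  0  1  1  2  0  3  1  2  0
So g(9) = 0.
The value of a disjunctive sum is the nim-sum of the parts.
Combined value = 2 ⊕ 0 ⊕ 5 ⊕ 0 = 7.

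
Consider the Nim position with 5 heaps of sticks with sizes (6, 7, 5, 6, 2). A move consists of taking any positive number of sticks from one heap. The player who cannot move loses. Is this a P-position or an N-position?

P-position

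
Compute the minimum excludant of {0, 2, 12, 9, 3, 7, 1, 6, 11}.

The values 0, 1, 2, 3 are all present; 4 is the first non-negative integer missing from the set.

4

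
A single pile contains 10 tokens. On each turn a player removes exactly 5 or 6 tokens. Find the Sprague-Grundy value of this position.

Compute g(0), g(1), … for moves {5, 6}:
g(0) = mex{} = 0
g(1) = mex{} = 0
g(2) = mex{} = 0
g(3) = mex{} = 0
g(4) = mex{} = 0
g(5) = mex{0} = 1
g(6) = mex{0} = 1
g(7) = mex{0} = 1
g(8) = mex{0} = 1
g(9) = mex{0} = 1
g(10) = mex{0,1} = 2
So g(10) = 2.

2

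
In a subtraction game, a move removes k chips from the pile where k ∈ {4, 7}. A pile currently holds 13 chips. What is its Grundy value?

0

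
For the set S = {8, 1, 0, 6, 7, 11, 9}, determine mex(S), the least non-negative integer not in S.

2

The values 0, 1 are all present; 2 is the first non-negative integer missing from the set.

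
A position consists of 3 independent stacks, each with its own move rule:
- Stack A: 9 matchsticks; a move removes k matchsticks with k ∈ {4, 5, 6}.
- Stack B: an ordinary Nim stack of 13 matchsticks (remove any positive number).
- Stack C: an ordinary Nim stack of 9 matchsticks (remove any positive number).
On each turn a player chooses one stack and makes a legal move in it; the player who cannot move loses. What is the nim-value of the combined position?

6

For stack A, compute g(0), g(1), … with moves {4, 5, 6}:
g(0) = mex{} = 0
g(1) = mex{} = 0
g(2) = mex{} = 0
g(3) = mex{} = 0
g(4) = mex{0} = 1
g(5) = mex{0} = 1
g(6) = mex{0} = 1
g(7) = mex{0} = 1
g(8) = mex{0,1} = 2
g(9) = mex{0,1} = 2
So g(9) = 2.
Stack B is a plain Nim stack of size 13, so its Grundy value is 13.
Stack C is a plain Nim stack of size 9, so its Grundy value is 9.
By the Sprague-Grundy theorem, the Grundy value of a sum of independent games is the XOR of the component values.
Combined value = 2 ⊕ 13 ⊕ 9 = 6.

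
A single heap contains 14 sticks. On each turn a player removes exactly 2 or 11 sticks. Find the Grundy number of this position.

0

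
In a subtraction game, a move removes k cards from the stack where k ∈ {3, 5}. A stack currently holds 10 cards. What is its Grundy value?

0

Grundy values for subtraction set {3, 5}:
g(0) = mex{} = 0
g(1) = mex{} = 0
g(2) = mex{} = 0
g(3) = mex{0} = 1
g(4) = mex{0} = 1
g(5) = mex{0} = 1
g(6) = mex{0,1} = 2
g(7) = mex{0,1} = 2
g(8) = mex{1} = 0
g(9) = mex{1,2} = 0
g(10) = mex{1,2} = 0
So g(10) = 0.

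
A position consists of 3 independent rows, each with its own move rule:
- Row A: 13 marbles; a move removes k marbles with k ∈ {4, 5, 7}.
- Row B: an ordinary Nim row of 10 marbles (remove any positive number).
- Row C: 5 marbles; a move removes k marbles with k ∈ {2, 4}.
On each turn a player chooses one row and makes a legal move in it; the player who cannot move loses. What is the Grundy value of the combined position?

8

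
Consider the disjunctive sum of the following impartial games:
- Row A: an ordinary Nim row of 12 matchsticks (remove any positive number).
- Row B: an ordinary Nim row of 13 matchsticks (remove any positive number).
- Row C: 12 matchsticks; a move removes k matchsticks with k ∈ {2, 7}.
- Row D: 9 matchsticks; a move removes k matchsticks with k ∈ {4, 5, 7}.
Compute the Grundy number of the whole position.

Row A is a plain Nim row of size 12, so its Grundy value is 12.
Row B is a plain Nim row of size 13, so its Grundy value is 13.
Build the Grundy sequence for row C with g(k) = mex{g(k−s) : s ∈ {2, 7}, s ≤ k}:
g(0) = mex{} = 0
g(1) = mex{} = 0
g(2) = mex{0} = 1
g(3) = mex{0} = 1
g(4) = mex{1} = 0
g(5) = mex{1} = 0
g(6) = mex{0} = 1
g(7) = mex{0} = 1
g(8) = mex{0,1} = 2
g(9) = mex{1} = 0
g(10) = mex{1,2} = 0
g(11) = mex{0} = 1
g(12) = mex{0} = 1
So g(12) = 1.
For row D, compute g(0), g(1), … with moves {4, 5, 7}:
g(0) = mex{} = 0
g(1) = mex{} = 0
g(2) = mex{} = 0
g(3) = mex{} = 0
g(4) = mex{0} = 1
g(5) = mex{0} = 1
g(6) = mex{0} = 1
g(7) = mex{0} = 1
g(8) = mex{0,1} = 2
g(9) = mex{0,1} = 2
So g(9) = 2.
The value of a disjunctive sum is the nim-sum of the parts.
Combined value = 12 ⊕ 13 ⊕ 1 ⊕ 2 = 2.

2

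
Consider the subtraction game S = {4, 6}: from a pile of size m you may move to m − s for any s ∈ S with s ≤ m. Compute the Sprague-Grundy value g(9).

Compute g(0), g(1), … for moves {4, 6}:
g(0) = mex{} = 0
g(1) = mex{} = 0
g(2) = mex{} = 0
g(3) = mex{} = 0
g(4) = mex{0} = 1
g(5) = mex{0} = 1
g(6) = mex{0} = 1
g(7) = mex{0} = 1
g(8) = mex{0,1} = 2
g(9) = mex{0,1} = 2
So g(9) = 2.

2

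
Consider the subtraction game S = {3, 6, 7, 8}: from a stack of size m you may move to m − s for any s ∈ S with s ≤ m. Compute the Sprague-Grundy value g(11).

0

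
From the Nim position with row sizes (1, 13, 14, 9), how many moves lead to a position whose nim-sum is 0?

Nim-sum: 1 XOR 13 XOR 14 XOR 9 = 11.
The overall nim-sum is X = 11. A row of size p has a winning move iff p XOR X < p (reduce it to p XOR X).
  1: 1 XOR 11 = 10 ≥ 1 — no move.
  13: 13 XOR 11 = 6 < 13 — winning move (to 6).
  14: 14 XOR 11 = 5 < 14 — winning move (to 5).
  9: 9 XOR 11 = 2 < 9 — winning move (to 2).
That gives 3 winning moves.

3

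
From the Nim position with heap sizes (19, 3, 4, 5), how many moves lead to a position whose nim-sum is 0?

1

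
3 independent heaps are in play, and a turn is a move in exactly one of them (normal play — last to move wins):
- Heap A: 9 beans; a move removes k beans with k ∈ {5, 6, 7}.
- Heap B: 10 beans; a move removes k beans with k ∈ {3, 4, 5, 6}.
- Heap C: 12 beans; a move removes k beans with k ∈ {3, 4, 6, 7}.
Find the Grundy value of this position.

1

For heap A, compute g(0), g(1), … with moves {5, 6, 7}:
k:     0  1  2  3  4  5  6  7  8  9
g(k):  0  0  0  0  0  1  1  1  1  1
So g(9) = 1.
Build the Grundy sequence for heap B with g(k) = mex{g(k−s) : s ∈ {3, 4, 5, 6}, s ≤ k}:
g(0) = mex{} = 0
g(1) = mex{} = 0
g(2) = mex{} = 0
g(3) = mex{0} = 1
g(4) = mex{0} = 1
g(5) = mex{0} = 1
g(6) = mex{0,1} = 2
g(7) = mex{0,1} = 2
g(8) = mex{0,1} = 2
g(9) = mex{1,2} = 0
g(10) = mex{1,2} = 0
So g(10) = 0.
Build the Grundy sequence for heap C with g(k) = mex{g(k−s) : s ∈ {3, 4, 6, 7}, s ≤ k}:
k:     0  1  2  3  4  5  6  7  8  9 10 11 12
g(k):  0  0  0  1  1  1  2  2  2  3  0  0  0
So g(12) = 0.
The value of a disjunctive sum is the nim-sum of the parts.
Combined value = 1 ⊕ 0 ⊕ 0 = 1.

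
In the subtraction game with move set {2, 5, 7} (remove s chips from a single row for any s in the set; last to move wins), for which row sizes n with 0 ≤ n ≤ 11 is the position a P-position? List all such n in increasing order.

0, 1, 4, 10

Compute g(0), g(1), … for moves {2, 5, 7}:
g(0) = mex{} = 0
g(1) = mex{} = 0
g(2) = mex{0} = 1
g(3) = mex{0} = 1
g(4) = mex{1} = 0
g(5) = mex{0,1} = 2
g(6) = mex{0} = 1
g(7) = mex{0,1,2} = 3
g(8) = mex{0,1} = 2
g(9) = mex{0,1,3} = 2
g(10) = mex{1,2} = 0
g(11) = mex{0,1,2} = 3
The P-positions (g = 0) in 0..11 are 0, 1, 4, 10.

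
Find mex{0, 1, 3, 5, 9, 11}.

2

The values 0, 1 are all present; 2 is the first non-negative integer missing from the set.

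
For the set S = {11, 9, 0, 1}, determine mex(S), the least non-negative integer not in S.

2

The values 0, 1 are all present; 2 is the first non-negative integer missing from the set.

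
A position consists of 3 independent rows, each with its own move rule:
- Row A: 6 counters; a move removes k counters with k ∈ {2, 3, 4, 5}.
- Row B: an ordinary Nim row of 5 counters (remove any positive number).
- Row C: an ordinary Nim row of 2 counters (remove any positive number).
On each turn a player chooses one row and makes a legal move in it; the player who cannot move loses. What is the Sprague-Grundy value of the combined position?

4

Build the Grundy sequence for row A with g(k) = mex{g(k−s) : s ∈ {2, 3, 4, 5}, s ≤ k}:
g(0) = mex{} = 0
g(1) = mex{} = 0
g(2) = mex{0} = 1
g(3) = mex{0} = 1
g(4) = mex{0,1} = 2
g(5) = mex{0,1} = 2
g(6) = mex{0,1,2} = 3
So g(6) = 3.
Row B is a plain Nim row of size 5, so its Grundy value is 5.
Row C is a plain Nim row of size 2, so its Grundy value is 2.
The value of a disjunctive sum is the nim-sum of the parts.
Combined value = 3 ⊕ 5 ⊕ 2 = 4.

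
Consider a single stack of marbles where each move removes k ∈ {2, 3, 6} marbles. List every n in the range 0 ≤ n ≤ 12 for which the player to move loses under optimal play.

Compute g(0), g(1), … for moves {2, 3, 6}:
k:     0  1  2  3  4  5  6  7  8  9 10 11 12
g(k):  0  0  1  1  2  0  3  1  2  0  0  1  1
The P-positions (g = 0) in 0..12 are 0, 1, 5, 9, 10.

0, 1, 5, 9, 10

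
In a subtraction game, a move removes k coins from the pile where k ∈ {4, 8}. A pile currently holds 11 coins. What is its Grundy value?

Build the Grundy sequence with g(k) = mex{g(k−s) : s ∈ {4, 8}, s ≤ k}:
k:     0  1  2  3  4  5  6  7  8  9 10 11
g(k):  0  0  0  0  1  1  1  1  2  2  2  2
So g(11) = 2.

2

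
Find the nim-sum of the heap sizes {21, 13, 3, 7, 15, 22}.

Write each in binary and XOR column by column:
  10101  (21)
  01101  (13)
  00011  (3)
  00111  (7)
  01111  (15)
  10110  (22)
  -----
  00101  (5)

5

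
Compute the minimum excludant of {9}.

0

0 is not in the set, so the mex is 0.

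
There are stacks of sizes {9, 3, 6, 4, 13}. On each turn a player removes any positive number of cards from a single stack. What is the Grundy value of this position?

In binary:
  1001  (9)
  0011  (3)
  0110  (6)
  0100  (4)
  1101  (13)
  ----
  0101  (5)

5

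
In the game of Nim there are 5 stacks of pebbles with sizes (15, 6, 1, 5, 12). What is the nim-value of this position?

1

Bitwise XOR of the heap sizes:
  1111  (15)
  0110  (6)
  0001  (1)
  0101  (5)
  1100  (12)
  ----
  0001  (1)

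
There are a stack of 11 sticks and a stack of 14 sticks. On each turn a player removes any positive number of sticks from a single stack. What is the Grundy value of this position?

5

Nim-sum: 11 ⊕ 14 = 5.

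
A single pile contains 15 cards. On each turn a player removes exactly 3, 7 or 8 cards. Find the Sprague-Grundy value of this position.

Build the Grundy sequence with g(k) = mex{g(k−s) : s ∈ {3, 7, 8}, s ≤ k}:
k:     0  1  2  3  4  5  6  7  8  9 10 11 12 13 14 15
g(k):  0  0  0  1  1  1  0  2  2  1  3  0  0  2  1  1
So g(15) = 1.

1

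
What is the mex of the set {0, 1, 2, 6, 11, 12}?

The values 0, 1, 2 are all present; 3 is the first non-negative integer missing from the set.

3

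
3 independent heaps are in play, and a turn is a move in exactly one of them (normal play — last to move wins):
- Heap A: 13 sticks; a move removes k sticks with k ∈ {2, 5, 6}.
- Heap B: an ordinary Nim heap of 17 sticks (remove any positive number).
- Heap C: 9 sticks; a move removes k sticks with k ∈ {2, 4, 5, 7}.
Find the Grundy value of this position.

Grundy values for heap A (subtraction set {2, 5, 6}):
k:     0  1  2  3  4  5  6  7  8  9 10 11 12 13
g(k):  0  0  1  1  0  2  1  3  0  2  1  0  0  1
So g(13) = 1.
Heap B is a plain Nim heap of size 17, so its Grundy value is 17.
Grundy values for heap C (subtraction set {2, 4, 5, 7}):
k:     0  1  2  3  4  5  6  7  8  9
g(k):  0  0  1  1  2  2  3  3  4  0
So g(9) = 0.
The value of a disjunctive sum is the nim-sum of the parts.
Combined value = 1 XOR 17 XOR 0 = 16.

16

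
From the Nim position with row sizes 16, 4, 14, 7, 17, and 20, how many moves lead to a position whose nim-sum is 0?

3

In binary:
  10000  (16)
  00100  (4)
  01110  (14)
  00111  (7)
  10001  (17)
  10100  (20)
  -----
  11000  (24)
The overall nim-sum is X = 24. A row of size p has a winning move iff p XOR X < p (reduce it to p XOR X).
  16: 16 XOR 24 = 8 < 16 — winning move (to 8).
  4: 4 XOR 24 = 28 ≥ 4 — no move.
  14: 14 XOR 24 = 22 ≥ 14 — no move.
  7: 7 XOR 24 = 31 ≥ 7 — no move.
  17: 17 XOR 24 = 9 < 17 — winning move (to 9).
  20: 20 XOR 24 = 12 < 20 — winning move (to 12).
That gives 3 winning moves.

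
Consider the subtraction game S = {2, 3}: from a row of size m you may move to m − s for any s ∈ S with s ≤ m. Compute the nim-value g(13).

1

Grundy values for subtraction set {2, 3}:
g(0) = mex{} = 0
g(1) = mex{} = 0
g(2) = mex{0} = 1
g(3) = mex{0} = 1
g(4) = mex{0,1} = 2
g(5) = mex{1} = 0
g(6) = mex{1,2} = 0
g(7) = mex{0,2} = 1
g(8) = mex{0} = 1
g(9) = mex{0,1} = 2
g(10) = mex{1} = 0
g(11) = mex{1,2} = 0
g(12) = mex{0,2} = 1
g(13) = mex{0} = 1
So g(13) = 1.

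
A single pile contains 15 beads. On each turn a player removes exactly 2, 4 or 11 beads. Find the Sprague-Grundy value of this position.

1

Build the Grundy sequence with g(k) = mex{g(k−s) : s ∈ {2, 4, 11}, s ≤ k}:
k:     0  1  2  3  4  5  6  7  8  9 10 11 12 13 14 15
g(k):  0  0  1  1  2  2  0  0  1  1  2  2  3  0  0  1
So g(15) = 1.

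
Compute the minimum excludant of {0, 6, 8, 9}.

1

0 is in the set but 1 is not, so the mex is 1.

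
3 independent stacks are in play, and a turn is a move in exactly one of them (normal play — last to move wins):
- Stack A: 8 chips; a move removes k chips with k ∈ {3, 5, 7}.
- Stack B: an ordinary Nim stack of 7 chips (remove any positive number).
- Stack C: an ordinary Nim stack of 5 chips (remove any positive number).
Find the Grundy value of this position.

0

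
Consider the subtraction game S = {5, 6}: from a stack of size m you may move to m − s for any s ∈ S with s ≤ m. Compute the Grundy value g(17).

Compute g(0), g(1), … for moves {5, 6}:
k:     0  1  2  3  4  5  6  7  8  9 10 11 12 13 14 15 16 17
g(k):  0  0  0  0  0  1  1  1  1  1  2  0  0  0  0  0  1  1
So g(17) = 1.

1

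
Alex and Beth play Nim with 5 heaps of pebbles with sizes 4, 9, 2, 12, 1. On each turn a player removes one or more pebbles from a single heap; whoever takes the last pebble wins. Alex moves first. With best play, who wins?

Alex wins

Compute the nim-sum pairwise:
4 XOR 9 = 13
13 XOR 2 = 15
15 XOR 12 = 3
3 XOR 1 = 2
The nim-sum is 2 ≠ 0, so this is an N-position: the player to move can win; Alex has a winning move.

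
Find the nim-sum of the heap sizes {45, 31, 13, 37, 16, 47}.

37

Write each in binary and XOR column by column:
  101101  (45)
  011111  (31)
  001101  (13)
  100101  (37)
  010000  (16)
  101111  (47)
  ------
  100101  (37)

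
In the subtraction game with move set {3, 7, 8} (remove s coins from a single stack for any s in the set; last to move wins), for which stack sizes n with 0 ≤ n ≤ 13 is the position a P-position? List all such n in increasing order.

0, 1, 2, 6, 11, 12

Grundy values for subtraction set {3, 7, 8}:
k:     0  1  2  3  4  5  6  7  8  9 10 11 12 13
g(k):  0  0  0  1  1  1  0  2  2  1  3  0  0  2
The P-positions (g = 0) in 0..13 are 0, 1, 2, 6, 11, 12.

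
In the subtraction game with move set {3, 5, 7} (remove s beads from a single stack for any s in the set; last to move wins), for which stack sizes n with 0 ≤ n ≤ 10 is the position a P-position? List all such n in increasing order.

0, 1, 2, 10

Build the Grundy sequence with g(k) = mex{g(k−s) : s ∈ {3, 5, 7}, s ≤ k}:
g(0) = mex{} = 0
g(1) = mex{} = 0
g(2) = mex{} = 0
g(3) = mex{0} = 1
g(4) = mex{0} = 1
g(5) = mex{0} = 1
g(6) = mex{0,1} = 2
g(7) = mex{0,1} = 2
g(8) = mex{0,1} = 2
g(9) = mex{0,1,2} = 3
g(10) = mex{1,2} = 0
The P-positions (g = 0) in 0..10 are 0, 1, 2, 10.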